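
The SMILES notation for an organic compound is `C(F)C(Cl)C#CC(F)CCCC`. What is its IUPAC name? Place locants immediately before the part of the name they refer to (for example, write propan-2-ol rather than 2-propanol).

The longest carbon chain that includes the multiple bond has 9 carbons, so the parent hydride is nonane.
A C≡C triple bond in the chain gives the infix -yne-.
Number the chain so that numbering from this end puts the triple bond at C-3 rather than C-6.
This places the triple bond between C-3 and C-4; a chloro group at C-2; fluoro groups at C-1 and C-5.
The substituents are ordered alphabetically, ignoring any di-/tri- multipliers.
The name is 2-chloro-1,5-difluoronon-3-yne.

2-chloro-1,5-difluoronon-3-yne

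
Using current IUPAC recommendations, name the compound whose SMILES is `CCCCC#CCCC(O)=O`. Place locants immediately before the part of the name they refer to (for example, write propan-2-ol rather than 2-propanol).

non-4-ynoic acid

The longest chain bearing the –COOH group and the multiple bond is 9 carbons long (nonane).
A carboxylic acid (terminal –COOH) is the principal characteristic group, giving the suffix -oic acid.
A C≡C triple bond in the chain gives the infix -yne-.
Number the chain so that the carboxylic acid carbon is C-1 by definition.
With this numbering: the triple bond between C-4 and C-5.
Assembling the pieces gives non-4-ynoic acid.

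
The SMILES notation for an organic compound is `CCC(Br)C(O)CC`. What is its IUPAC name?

4-bromohexan-3-ol

The longest carbon chain that includes the –OH group has 6 carbons, so the parent hydride is hexane.
The principal characteristic group is an alcohol (–OH), named with the suffix -ol.
Choose the numbering such that numbering from this end puts the hydroxyl group at C-3 rather than C-4.
That gives the hydroxyl at C-3; a bromo group at C-4.
Assembling the pieces gives 4-bromohexan-3-ol.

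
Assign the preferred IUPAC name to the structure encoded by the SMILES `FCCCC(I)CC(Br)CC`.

The parent chain contains 8 carbons (octane).
Choose the numbering such that the substituent locant set {1,4,6} is lower than {3,5,8} at the first point of difference.
With this numbering: a bromo group at C-6; a fluoro group at C-1; an iodo group at C-4.
The substituents are ordered alphabetically, ignoring any di-/tri- multipliers.
Putting it together: 6-bromo-1-fluoro-4-iodooctane.

6-bromo-1-fluoro-4-iodooctane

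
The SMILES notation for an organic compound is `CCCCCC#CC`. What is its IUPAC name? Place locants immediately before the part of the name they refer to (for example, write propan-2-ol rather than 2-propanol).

The longest chain bearing the multiple bond is 8 carbons long (octane).
There is one C≡C triple bond, indicated by the ending -yne.
The numbering direction is chosen so that numbering from this end puts the triple bond at C-2 rather than C-6.
That gives the triple bond between C-2 and C-3.
The name is oct-2-yne.

oct-2-yne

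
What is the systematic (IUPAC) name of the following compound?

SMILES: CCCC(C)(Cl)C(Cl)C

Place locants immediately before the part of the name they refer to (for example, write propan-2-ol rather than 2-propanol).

The longest carbon chain is 6 atoms: the parent is hexane.
Choose the numbering such that the substituent locant set {2,3,3} is lower than {4,4,5} at the first point of difference.
With this numbering: chloro groups at C-2 and C-3; a methyl group at C-3.
The substituents are ordered alphabetically, ignoring any di-/tri- multipliers.
Assembling the pieces gives 2,3-dichloro-3-methylhexane.

2,3-dichloro-3-methylhexane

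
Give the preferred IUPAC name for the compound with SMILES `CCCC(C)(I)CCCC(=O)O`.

Counting along the main chain through the –COOH group gives 8 carbons: the parent is octane.
The highest-priority functional group is a carboxylic acid (terminal –COOH), so the name ends in -oic acid.
The numbering direction is chosen so that the carboxylic acid carbon is C-1 by definition.
With this numbering: an iodo group at C-5; a methyl group at C-5.
Substituent prefixes are cited in alphabetical order (multiplying prefixes like di-/tri- are ignored for ordering).
Putting it together: 5-iodo-5-methyloctanoic acid.

5-iodo-5-methyloctanoic acid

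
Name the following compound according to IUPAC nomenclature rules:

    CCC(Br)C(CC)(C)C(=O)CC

5-bromo-4-ethyl-4-methylheptan-3-one

The longest chain bearing the carbonyl is 7 carbons long (heptane).
The highest-priority functional group is a ketone (C=O on an internal carbon), so the name ends in -one.
The numbering direction is chosen so that numbering from this end puts the carbonyl group at C-3 rather than C-5.
That gives the carbonyl at C-3; a bromo group at C-5; an ethyl group at C-4; a methyl group at C-4.
The substituents are ordered alphabetically, ignoring any di-/tri- multipliers.
Assembling the pieces gives 5-bromo-4-ethyl-4-methylheptan-3-one.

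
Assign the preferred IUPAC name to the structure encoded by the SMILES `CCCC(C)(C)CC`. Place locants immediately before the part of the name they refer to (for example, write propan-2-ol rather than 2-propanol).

The longest continuous carbon chain has 6 atoms, so the parent hydride is hexane.
Choose the numbering such that the substituent locant set {3,3} is lower than {4,4} at the first point of difference.
With this numbering: two methyl groups at C-3.
Assembling the pieces gives 3,3-dimethylhexane.

3,3-dimethylhexane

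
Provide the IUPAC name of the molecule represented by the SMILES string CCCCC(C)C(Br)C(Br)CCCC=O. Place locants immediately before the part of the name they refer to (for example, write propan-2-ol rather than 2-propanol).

Counting along the main chain through the –CHO group gives 11 carbons: the parent is undecane.
The principal characteristic group is an aldehyde (terminal –CHO), named with the suffix -al.
The numbering direction is chosen so that the aldehyde carbon is C-1 by definition.
This places bromo groups at C-5 and C-6; a methyl group at C-7.
Substituent prefixes are cited in alphabetical order (multiplying prefixes like di-/tri- are ignored for ordering).
The name is 5,6-dibromo-7-methylundecanal.

5,6-dibromo-7-methylundecanal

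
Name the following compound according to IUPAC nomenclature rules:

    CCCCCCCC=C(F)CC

Counting along the main chain through the multiple bond gives 11 carbons: the parent is undecane.
There is one C=C double bond, indicated by the ending -ene.
Number the chain so that numbering from this end puts the double bond at C-3 rather than C-8.
That gives the double bond between C-3 and C-4; a fluoro group at C-3.
Putting it together: 3-fluoroundec-3-ene.

3-fluoroundec-3-ene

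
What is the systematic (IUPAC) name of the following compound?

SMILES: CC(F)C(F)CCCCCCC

The longest carbon chain is 10 atoms: the parent is decane.
The numbering direction is chosen so that the substituent locant set {2,3} is lower than {8,9} at the first point of difference.
This places fluoro groups at C-2 and C-3.
Assembling the pieces gives 2,3-difluorodecane.

2,3-difluorodecane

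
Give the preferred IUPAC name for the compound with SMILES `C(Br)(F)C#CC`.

The longest chain bearing the multiple bond is 4 carbons long (butane).
A C≡C triple bond in the chain gives the infix -yne-.
Choose the numbering such that the substituent locant set {1,1} is lower than {4,4} at the first point of difference.
That gives the triple bond between C-2 and C-3; a bromo group at C-1; a fluoro group at C-1.
Substituent prefixes are cited in alphabetical order (multiplying prefixes like di-/tri- are ignored for ordering).
Putting it together: 1-bromo-1-fluorobut-2-yne.

1-bromo-1-fluorobut-2-yne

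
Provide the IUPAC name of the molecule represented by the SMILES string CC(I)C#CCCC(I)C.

The longest carbon chain that includes the multiple bond has 8 carbons, so the parent hydride is octane.
There is one C≡C triple bond, indicated by the ending -yne.
Number the chain so that numbering from this end puts the triple bond at C-3 rather than C-5.
With this numbering: the triple bond between C-3 and C-4; iodo groups at C-2 and C-7.
Putting it together: 2,7-diiodooct-3-yne.

2,7-diiodooct-3-yne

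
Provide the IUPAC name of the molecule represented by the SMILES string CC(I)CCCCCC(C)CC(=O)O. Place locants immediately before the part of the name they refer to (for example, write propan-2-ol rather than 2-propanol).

The longest carbon chain that includes the –COOH group has 10 carbons, so the parent hydride is decane.
The principal characteristic group is a carboxylic acid (terminal –COOH), named with the suffix -oic acid.
The numbering direction is chosen so that the carboxylic acid carbon is C-1 by definition.
That gives an iodo group at C-9; a methyl group at C-3.
Prefixes are listed alphabetically: iodo, methyl.
Putting it together: 9-iodo-3-methyldecanoic acid.

9-iodo-3-methyldecanoic acid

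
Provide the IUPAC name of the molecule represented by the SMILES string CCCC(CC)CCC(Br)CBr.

The longest carbon chain is 8 atoms: the parent is octane.
Choose the numbering such that the substituent locant set {1,2,5} is lower than {4,7,8} at the first point of difference.
That gives bromo groups at C-1 and C-2; an ethyl group at C-5.
Prefixes are listed alphabetically: bromo, ethyl.
Putting it together: 1,2-dibromo-5-ethyloctane.

1,2-dibromo-5-ethyloctane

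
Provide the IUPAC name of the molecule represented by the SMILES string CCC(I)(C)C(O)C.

Counting along the main chain through the –OH group gives 5 carbons: the parent is pentane.
The principal characteristic group is an alcohol (–OH), named with the suffix -ol.
Number the chain so that numbering from this end puts the hydroxyl group at C-2 rather than C-4.
That gives the hydroxyl at C-2; an iodo group at C-3; a methyl group at C-3.
The substituents are ordered alphabetically, ignoring any di-/tri- multipliers.
Putting it together: 3-iodo-3-methylpentan-2-ol.

3-iodo-3-methylpentan-2-ol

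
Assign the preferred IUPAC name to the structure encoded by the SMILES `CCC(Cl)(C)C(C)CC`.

The parent chain contains 6 carbons (hexane).
Choose the numbering such that the substituent locant set {3,3,4} is lower than {3,4,4} at the first point of difference.
That gives a chloro group at C-3; methyl groups at C-3 and C-4.
Substituent prefixes are cited in alphabetical order (multiplying prefixes like di-/tri- are ignored for ordering).
The name is 3-chloro-3,4-dimethylhexane.

3-chloro-3,4-dimethylhexane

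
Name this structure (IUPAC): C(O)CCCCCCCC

nonan-1-ol

The longest chain bearing the –OH group is 9 carbons long (nonane).
The principal characteristic group is an alcohol (–OH), named with the suffix -ol.
Number the chain so that numbering from this end puts the hydroxyl group at C-1 rather than C-9.
This places the hydroxyl at C-1.
Assembling the pieces gives nonan-1-ol.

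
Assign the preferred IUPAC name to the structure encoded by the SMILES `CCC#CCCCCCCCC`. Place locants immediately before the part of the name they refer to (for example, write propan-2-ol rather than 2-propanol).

Counting along the main chain through the multiple bond gives 12 carbons: the parent is dodecane.
The chain contains a C≡C triple bond, so the unsaturation ending is -yne.
The numbering direction is chosen so that numbering from this end puts the triple bond at C-3 rather than C-9.
This places the triple bond between C-3 and C-4.
Assembling the pieces gives dodec-3-yne.

dodec-3-yne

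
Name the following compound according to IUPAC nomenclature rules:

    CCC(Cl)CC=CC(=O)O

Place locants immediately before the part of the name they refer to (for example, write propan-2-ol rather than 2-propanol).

5-chlorohept-2-enoic acid

The longest chain bearing the –COOH group and the multiple bond is 7 carbons long (heptane).
A carboxylic acid (terminal –COOH) is the principal characteristic group, giving the suffix -oic acid.
A C=C double bond in the chain gives the infix -ene-.
Number the chain so that the carboxylic acid carbon is C-1 by definition.
That gives the double bond between C-2 and C-3; a chloro group at C-5.
Assembling the pieces gives 5-chlorohept-2-enoic acid.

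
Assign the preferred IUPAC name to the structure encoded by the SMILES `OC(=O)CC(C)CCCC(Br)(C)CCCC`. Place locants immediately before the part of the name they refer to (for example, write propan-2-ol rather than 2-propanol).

7-bromo-3,7-dimethylundecanoic acid

Counting along the main chain through the –COOH group gives 11 carbons: the parent is undecane.
A carboxylic acid (terminal –COOH) is the principal characteristic group, giving the suffix -oic acid.
Number the chain so that the carboxylic acid carbon is C-1 by definition.
That gives a bromo group at C-7; methyl groups at C-3 and C-7.
Prefixes are listed alphabetically: bromo, methyl.
Putting it together: 7-bromo-3,7-dimethylundecanoic acid.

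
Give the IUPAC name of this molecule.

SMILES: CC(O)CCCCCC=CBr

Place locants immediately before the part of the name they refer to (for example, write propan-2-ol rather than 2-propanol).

9-bromonon-8-en-2-ol

The longest carbon chain that includes the –OH group and the multiple bond has 9 carbons, so the parent hydride is nonane.
The principal characteristic group is an alcohol (–OH), named with the suffix -ol.
A C=C double bond in the chain gives the infix -ene-.
Choose the numbering such that numbering from this end puts the hydroxyl group at C-2 rather than C-8.
This places the hydroxyl at C-2; the double bond between C-8 and C-9; a bromo group at C-9.
Putting it together: 9-bromonon-8-en-2-ol.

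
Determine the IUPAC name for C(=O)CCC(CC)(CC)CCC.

The longest chain bearing the –CHO group is 7 carbons long (heptane).
The principal characteristic group is an aldehyde (terminal –CHO), named with the suffix -al.
The numbering direction is chosen so that the aldehyde carbon is C-1 by definition.
This places two ethyl groups at C-4.
Putting it together: 4,4-diethylheptanal.

4,4-diethylheptanal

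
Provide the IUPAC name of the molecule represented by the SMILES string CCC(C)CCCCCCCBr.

The longest continuous carbon chain has 10 atoms, so the parent hydride is decane.
Number the chain so that the substituent locant set {1,8} is lower than {3,10} at the first point of difference.
This places a bromo group at C-1; a methyl group at C-8.
Prefixes are listed alphabetically: bromo, methyl.
Putting it together: 1-bromo-8-methyldecane.

1-bromo-8-methyldecane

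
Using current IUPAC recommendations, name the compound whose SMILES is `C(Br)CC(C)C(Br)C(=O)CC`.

4,7-dibromo-5-methylheptan-3-one

The longest chain bearing the carbonyl is 7 carbons long (heptane).
The highest-priority functional group is a ketone (C=O on an internal carbon), so the name ends in -one.
Choose the numbering such that numbering from this end puts the carbonyl group at C-3 rather than C-5.
With this numbering: the carbonyl at C-3; bromo groups at C-4 and C-7; a methyl group at C-5.
The substituents are ordered alphabetically, ignoring any di-/tri- multipliers.
The name is 4,7-dibromo-5-methylheptan-3-one.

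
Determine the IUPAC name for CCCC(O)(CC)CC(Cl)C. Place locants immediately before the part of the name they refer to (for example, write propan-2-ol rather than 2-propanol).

Counting along the main chain through the –OH group gives 7 carbons: the parent is heptane.
The highest-priority functional group is an alcohol (–OH), so the name ends in -ol.
Choose the numbering such that the substituent locant set {2,4} is lower than {4,6} at the first point of difference.
This places the hydroxyl at C-4; a chloro group at C-2; an ethyl group at C-4.
The substituents are ordered alphabetically, ignoring any di-/tri- multipliers.
Putting it together: 2-chloro-4-ethylheptan-4-ol.

2-chloro-4-ethylheptan-4-ol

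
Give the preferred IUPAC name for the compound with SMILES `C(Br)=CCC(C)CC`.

The longest carbon chain that includes the multiple bond has 6 carbons, so the parent hydride is hexane.
The chain contains a C=C double bond, so the unsaturation ending is -ene.
The numbering direction is chosen so that numbering from this end puts the double bond at C-1 rather than C-5.
This places the double bond between C-1 and C-2; a bromo group at C-1; a methyl group at C-4.
Substituent prefixes are cited in alphabetical order (multiplying prefixes like di-/tri- are ignored for ordering).
Assembling the pieces gives 1-bromo-4-methylhex-1-ene.

1-bromo-4-methylhex-1-ene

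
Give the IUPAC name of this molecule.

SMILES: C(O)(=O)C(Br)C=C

Counting along the main chain through the –COOH group and the multiple bond gives 4 carbons: the parent is butane.
A carboxylic acid (terminal –COOH) is the principal characteristic group, giving the suffix -oic acid.
A C=C double bond in the chain gives the infix -ene-.
The numbering direction is chosen so that the carboxylic acid carbon is C-1 by definition.
That gives the double bond between C-3 and C-4; a bromo group at C-2.
The name is 2-bromobut-3-enoic acid.

2-bromobut-3-enoic acid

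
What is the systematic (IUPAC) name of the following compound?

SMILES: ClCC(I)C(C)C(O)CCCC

The longest carbon chain that includes the –OH group has 8 carbons, so the parent hydride is octane.
The principal characteristic group is an alcohol (–OH), named with the suffix -ol.
The numbering direction is chosen so that numbering from this end puts the hydroxyl group at C-4 rather than C-5.
That gives the hydroxyl at C-4; a chloro group at C-1; an iodo group at C-2; a methyl group at C-3.
Substituent prefixes are cited in alphabetical order (multiplying prefixes like di-/tri- are ignored for ordering).
Putting it together: 1-chloro-2-iodo-3-methyloctan-4-ol.

1-chloro-2-iodo-3-methyloctan-4-ol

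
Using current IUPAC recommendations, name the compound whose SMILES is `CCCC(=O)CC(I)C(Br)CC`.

The longest carbon chain that includes the carbonyl has 9 carbons, so the parent hydride is nonane.
The highest-priority functional group is a ketone (C=O on an internal carbon), so the name ends in -one.
Choose the numbering such that numbering from this end puts the carbonyl group at C-4 rather than C-6.
This places the carbonyl at C-4; a bromo group at C-7; an iodo group at C-6.
Substituent prefixes are cited in alphabetical order (multiplying prefixes like di-/tri- are ignored for ordering).
Putting it together: 7-bromo-6-iodononan-4-one.

7-bromo-6-iodononan-4-one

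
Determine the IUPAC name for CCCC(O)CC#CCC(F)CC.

9-fluoroundec-6-yn-4-ol

The longest carbon chain that includes the –OH group and the multiple bond has 11 carbons, so the parent hydride is undecane.
The principal characteristic group is an alcohol (–OH), named with the suffix -ol.
A C≡C triple bond in the chain gives the infix -yne-.
Choose the numbering such that numbering from this end puts the hydroxyl group at C-4 rather than C-8.
That gives the hydroxyl at C-4; the triple bond between C-6 and C-7; a fluoro group at C-9.
The name is 9-fluoroundec-6-yn-4-ol.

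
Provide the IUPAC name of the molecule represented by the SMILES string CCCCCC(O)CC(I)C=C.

3-iododec-1-en-5-ol

Counting along the main chain through the –OH group and the multiple bond gives 10 carbons: the parent is decane.
The principal characteristic group is an alcohol (–OH), named with the suffix -ol.
The chain contains a C=C double bond, so the unsaturation ending is -ene.
Number the chain so that numbering from this end puts the hydroxyl group at C-5 rather than C-6.
This places the hydroxyl at C-5; the double bond between C-1 and C-2; an iodo group at C-3.
Putting it together: 3-iododec-1-en-5-ol.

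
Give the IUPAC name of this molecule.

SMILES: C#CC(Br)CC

3-bromopent-1-yne

The longest chain bearing the multiple bond is 5 carbons long (pentane).
There is one C≡C triple bond, indicated by the ending -yne.
Choose the numbering such that numbering from this end puts the triple bond at C-1 rather than C-4.
That gives the triple bond between C-1 and C-2; a bromo group at C-3.
Assembling the pieces gives 3-bromopent-1-yne.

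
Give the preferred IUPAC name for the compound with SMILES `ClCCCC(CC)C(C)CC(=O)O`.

7-chloro-4-ethyl-3-methylheptanoic acid

The longest chain bearing the –COOH group is 7 carbons long (heptane).
The principal characteristic group is a carboxylic acid (terminal –COOH), named with the suffix -oic acid.
Number the chain so that the carboxylic acid carbon is C-1 by definition.
This places a chloro group at C-7; an ethyl group at C-4; a methyl group at C-3.
Substituent prefixes are cited in alphabetical order (multiplying prefixes like di-/tri- are ignored for ordering).
The name is 7-chloro-4-ethyl-3-methylheptanoic acid.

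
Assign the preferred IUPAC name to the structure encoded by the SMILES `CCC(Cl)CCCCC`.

3-chlorooctane

The longest carbon chain is 8 atoms: the parent is octane.
Number the chain so that the substituent locant set {3} is lower than {6} at the first point of difference.
With this numbering: a chloro group at C-3.
The name is 3-chlorooctane.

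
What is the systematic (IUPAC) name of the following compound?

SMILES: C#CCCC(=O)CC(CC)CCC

The longest carbon chain that includes the carbonyl and the multiple bond has 10 carbons, so the parent hydride is decane.
The highest-priority functional group is a ketone (C=O on an internal carbon), so the name ends in -one.
The chain contains a C≡C triple bond, so the unsaturation ending is -yne.
Number the chain so that numbering from this end puts the carbonyl group at C-5 rather than C-6.
That gives the carbonyl at C-5; the triple bond between C-1 and C-2; an ethyl group at C-7.
Assembling the pieces gives 7-ethyldec-1-yn-5-one.

7-ethyldec-1-yn-5-one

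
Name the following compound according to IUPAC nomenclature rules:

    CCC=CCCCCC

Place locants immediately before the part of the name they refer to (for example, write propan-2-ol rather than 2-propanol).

Counting along the main chain through the multiple bond gives 9 carbons: the parent is nonane.
The chain contains a C=C double bond, so the unsaturation ending is -ene.
Number the chain so that numbering from this end puts the double bond at C-3 rather than C-6.
With this numbering: the double bond between C-3 and C-4.
Putting it together: non-3-ene.

non-3-ene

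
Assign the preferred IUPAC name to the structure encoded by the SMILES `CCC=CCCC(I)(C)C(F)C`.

The longest carbon chain that includes the multiple bond has 9 carbons, so the parent hydride is nonane.
There is one C=C double bond, indicated by the ending -ene.
Choose the numbering such that numbering from this end puts the double bond at C-3 rather than C-6.
This places the double bond between C-3 and C-4; a fluoro group at C-8; an iodo group at C-7; a methyl group at C-7.
Substituent prefixes are cited in alphabetical order (multiplying prefixes like di-/tri- are ignored for ordering).
Putting it together: 8-fluoro-7-iodo-7-methylnon-3-ene.

8-fluoro-7-iodo-7-methylnon-3-ene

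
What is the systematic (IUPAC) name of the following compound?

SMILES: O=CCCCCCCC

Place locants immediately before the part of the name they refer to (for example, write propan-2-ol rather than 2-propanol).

octanal

The longest carbon chain that includes the –CHO group has 8 carbons, so the parent hydride is octane.
An aldehyde (terminal –CHO) is the principal characteristic group, giving the suffix -al.
Number the chain so that the aldehyde carbon is C-1 by definition.
The name is octanal.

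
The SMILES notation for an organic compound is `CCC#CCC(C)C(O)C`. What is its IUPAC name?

Counting along the main chain through the –OH group and the multiple bond gives 8 carbons: the parent is octane.
The principal characteristic group is an alcohol (–OH), named with the suffix -ol.
A C≡C triple bond in the chain gives the infix -yne-.
The numbering direction is chosen so that numbering from this end puts the hydroxyl group at C-2 rather than C-7.
This places the hydroxyl at C-2; the triple bond between C-5 and C-6; a methyl group at C-3.
Putting it together: 3-methyloct-5-yn-2-ol.

3-methyloct-5-yn-2-ol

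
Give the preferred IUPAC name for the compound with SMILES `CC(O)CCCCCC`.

octan-2-ol

The longest carbon chain that includes the –OH group has 8 carbons, so the parent hydride is octane.
The principal characteristic group is an alcohol (–OH), named with the suffix -ol.
Choose the numbering such that numbering from this end puts the hydroxyl group at C-2 rather than C-7.
With this numbering: the hydroxyl at C-2.
Assembling the pieces gives octan-2-ol.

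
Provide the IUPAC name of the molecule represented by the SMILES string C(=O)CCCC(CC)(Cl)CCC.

5-chloro-5-ethyloctanal

Counting along the main chain through the –CHO group gives 8 carbons: the parent is octane.
The highest-priority functional group is an aldehyde (terminal –CHO), so the name ends in -al.
Number the chain so that the aldehyde carbon is C-1 by definition.
With this numbering: a chloro group at C-5; an ethyl group at C-5.
Substituent prefixes are cited in alphabetical order (multiplying prefixes like di-/tri- are ignored for ordering).
Putting it together: 5-chloro-5-ethyloctanal.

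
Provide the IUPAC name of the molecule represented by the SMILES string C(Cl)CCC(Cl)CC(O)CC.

The longest carbon chain that includes the –OH group has 8 carbons, so the parent hydride is octane.
The principal characteristic group is an alcohol (–OH), named with the suffix -ol.
The numbering direction is chosen so that numbering from this end puts the hydroxyl group at C-3 rather than C-6.
This places the hydroxyl at C-3; chloro groups at C-5 and C-8.
Putting it together: 5,8-dichlorooctan-3-ol.

5,8-dichlorooctan-3-ol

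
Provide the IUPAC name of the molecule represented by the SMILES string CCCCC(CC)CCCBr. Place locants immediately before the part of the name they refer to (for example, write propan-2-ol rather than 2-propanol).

The longest carbon chain is 8 atoms: the parent is octane.
The numbering direction is chosen so that the substituent locant set {1,4} is lower than {5,8} at the first point of difference.
That gives a bromo group at C-1; an ethyl group at C-4.
Prefixes are listed alphabetically: bromo, ethyl.
The name is 1-bromo-4-ethyloctane.

1-bromo-4-ethyloctane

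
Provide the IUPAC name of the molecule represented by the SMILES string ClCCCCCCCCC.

The parent chain contains 9 carbons (nonane).
The numbering direction is chosen so that the substituent locant set {1} is lower than {9} at the first point of difference.
That gives a chloro group at C-1.
Putting it together: 1-chlorononane.

1-chlorononane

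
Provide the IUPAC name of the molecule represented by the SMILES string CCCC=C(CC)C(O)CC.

4-ethyloct-4-en-3-ol

The longest chain bearing the –OH group and the multiple bond is 8 carbons long (octane).
The highest-priority functional group is an alcohol (–OH), so the name ends in -ol.
The chain contains a C=C double bond, so the unsaturation ending is -ene.
Choose the numbering such that numbering from this end puts the hydroxyl group at C-3 rather than C-6.
This places the hydroxyl at C-3; the double bond between C-4 and C-5; an ethyl group at C-4.
Putting it together: 4-ethyloct-4-en-3-ol.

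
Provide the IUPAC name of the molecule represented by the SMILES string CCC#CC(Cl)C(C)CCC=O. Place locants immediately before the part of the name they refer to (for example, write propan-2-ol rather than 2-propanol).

Counting along the main chain through the –CHO group and the multiple bond gives 9 carbons: the parent is nonane.
An aldehyde (terminal –CHO) is the principal characteristic group, giving the suffix -al.
There is one C≡C triple bond, indicated by the ending -yne.
The numbering direction is chosen so that the aldehyde carbon is C-1 by definition.
With this numbering: the triple bond between C-6 and C-7; a chloro group at C-5; a methyl group at C-4.
Substituent prefixes are cited in alphabetical order (multiplying prefixes like di-/tri- are ignored for ordering).
Putting it together: 5-chloro-4-methylnon-6-ynal.

5-chloro-4-methylnon-6-ynal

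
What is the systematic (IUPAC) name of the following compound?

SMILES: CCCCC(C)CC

3-methylheptane

The longest carbon chain is 7 atoms: the parent is heptane.
Number the chain so that the substituent locant set {3} is lower than {5} at the first point of difference.
With this numbering: a methyl group at C-3.
Putting it together: 3-methylheptane.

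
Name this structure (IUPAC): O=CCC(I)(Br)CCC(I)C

The longest chain bearing the –CHO group is 7 carbons long (heptane).
The principal characteristic group is an aldehyde (terminal –CHO), named with the suffix -al.
Number the chain so that the aldehyde carbon is C-1 by definition.
This places a bromo group at C-3; iodo groups at C-3 and C-6.
The substituents are ordered alphabetically, ignoring any di-/tri- multipliers.
The name is 3-bromo-3,6-diiodoheptanal.

3-bromo-3,6-diiodoheptanal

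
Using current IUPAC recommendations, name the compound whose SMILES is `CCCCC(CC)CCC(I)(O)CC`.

6-ethyl-3-iododecan-3-ol

The longest chain bearing the –OH group is 10 carbons long (decane).
The principal characteristic group is an alcohol (–OH), named with the suffix -ol.
The numbering direction is chosen so that numbering from this end puts the hydroxyl group at C-3 rather than C-8.
That gives the hydroxyl at C-3; an ethyl group at C-6; an iodo group at C-3.
The substituents are ordered alphabetically, ignoring any di-/tri- multipliers.
Putting it together: 6-ethyl-3-iododecan-3-ol.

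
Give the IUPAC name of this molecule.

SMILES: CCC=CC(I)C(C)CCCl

Counting along the main chain through the multiple bond gives 8 carbons: the parent is octane.
A C=C double bond in the chain gives the infix -ene-.
Choose the numbering such that numbering from this end puts the double bond at C-3 rather than C-5.
That gives the double bond between C-3 and C-4; a chloro group at C-8; an iodo group at C-5; a methyl group at C-6.
Substituent prefixes are cited in alphabetical order (multiplying prefixes like di-/tri- are ignored for ordering).
Assembling the pieces gives 8-chloro-5-iodo-6-methyloct-3-ene.

8-chloro-5-iodo-6-methyloct-3-ene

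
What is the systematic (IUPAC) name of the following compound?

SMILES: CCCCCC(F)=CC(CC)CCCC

5-ethyl-7-fluorododec-6-ene

Counting along the main chain through the multiple bond gives 12 carbons: the parent is dodecane.
There is one C=C double bond, indicated by the ending -ene.
Number the chain so that the substituent locant set {5,7} is lower than {6,8} at the first point of difference.
That gives the double bond between C-6 and C-7; an ethyl group at C-5; a fluoro group at C-7.
The substituents are ordered alphabetically, ignoring any di-/tri- multipliers.
Assembling the pieces gives 5-ethyl-7-fluorododec-6-ene.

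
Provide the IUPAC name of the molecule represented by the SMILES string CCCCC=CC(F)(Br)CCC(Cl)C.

The longest chain bearing the multiple bond is 11 carbons long (undecane).
There is one C=C double bond, indicated by the ending -ene.
Choose the numbering such that numbering from this end puts the double bond at C-5 rather than C-6.
This places the double bond between C-5 and C-6; a bromo group at C-7; a chloro group at C-10; a fluoro group at C-7.
Prefixes are listed alphabetically: bromo, chloro, fluoro.
Assembling the pieces gives 7-bromo-10-chloro-7-fluoroundec-5-ene.

7-bromo-10-chloro-7-fluoroundec-5-ene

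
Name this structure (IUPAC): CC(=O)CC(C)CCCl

6-chloro-4-methylhexan-2-one

The longest chain bearing the carbonyl is 6 carbons long (hexane).
The principal characteristic group is a ketone (C=O on an internal carbon), named with the suffix -one.
Choose the numbering such that numbering from this end puts the carbonyl group at C-2 rather than C-5.
This places the carbonyl at C-2; a chloro group at C-6; a methyl group at C-4.
The substituents are ordered alphabetically, ignoring any di-/tri- multipliers.
The name is 6-chloro-4-methylhexan-2-one.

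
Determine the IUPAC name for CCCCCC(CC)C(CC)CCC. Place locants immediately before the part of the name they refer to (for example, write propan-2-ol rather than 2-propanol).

4,5-diethyldecane

The parent chain contains 10 carbons (decane).
Number the chain so that the substituent locant set {4,5} is lower than {6,7} at the first point of difference.
That gives ethyl groups at C-4 and C-5.
The name is 4,5-diethyldecane.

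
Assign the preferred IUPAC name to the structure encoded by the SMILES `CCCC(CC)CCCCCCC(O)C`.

The longest chain bearing the –OH group is 12 carbons long (dodecane).
The principal characteristic group is an alcohol (–OH), named with the suffix -ol.
The numbering direction is chosen so that numbering from this end puts the hydroxyl group at C-2 rather than C-11.
This places the hydroxyl at C-2; an ethyl group at C-9.
Putting it together: 9-ethyldodecan-2-ol.

9-ethyldodecan-2-ol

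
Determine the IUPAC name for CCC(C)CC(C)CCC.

The longest carbon chain is 8 atoms: the parent is octane.
The numbering direction is chosen so that the substituent locant set {3,5} is lower than {4,6} at the first point of difference.
With this numbering: methyl groups at C-3 and C-5.
The name is 3,5-dimethyloctane.

3,5-dimethyloctane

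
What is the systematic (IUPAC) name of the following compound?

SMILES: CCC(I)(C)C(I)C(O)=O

2,3-diiodo-3-methylpentanoic acid

The longest carbon chain that includes the –COOH group has 5 carbons, so the parent hydride is pentane.
A carboxylic acid (terminal –COOH) is the principal characteristic group, giving the suffix -oic acid.
Choose the numbering such that the carboxylic acid carbon is C-1 by definition.
This places iodo groups at C-2 and C-3; a methyl group at C-3.
Substituent prefixes are cited in alphabetical order (multiplying prefixes like di-/tri- are ignored for ordering).
Putting it together: 2,3-diiodo-3-methylpentanoic acid.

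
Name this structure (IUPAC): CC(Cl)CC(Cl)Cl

The longest carbon chain is 4 atoms: the parent is butane.
Number the chain so that the substituent locant set {1,1,3} is lower than {2,4,4} at the first point of difference.
That gives chloro groups at C-1 (×2) and C-3.
Putting it together: 1,1,3-trichlorobutane.

1,1,3-trichlorobutane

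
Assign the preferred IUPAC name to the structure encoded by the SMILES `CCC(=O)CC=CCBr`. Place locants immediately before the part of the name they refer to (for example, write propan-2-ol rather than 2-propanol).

7-bromohept-5-en-3-one

The longest carbon chain that includes the carbonyl and the multiple bond has 7 carbons, so the parent hydride is heptane.
The principal characteristic group is a ketone (C=O on an internal carbon), named with the suffix -one.
A C=C double bond in the chain gives the infix -ene-.
Number the chain so that numbering from this end puts the carbonyl group at C-3 rather than C-5.
That gives the carbonyl at C-3; the double bond between C-5 and C-6; a bromo group at C-7.
The name is 7-bromohept-5-en-3-one.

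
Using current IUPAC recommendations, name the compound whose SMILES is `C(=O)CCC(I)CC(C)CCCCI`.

4,10-diiodo-6-methyldecanal

The longest chain bearing the –CHO group is 10 carbons long (decane).
An aldehyde (terminal –CHO) is the principal characteristic group, giving the suffix -al.
Number the chain so that the aldehyde carbon is C-1 by definition.
That gives iodo groups at C-4 and C-10; a methyl group at C-6.
The substituents are ordered alphabetically, ignoring any di-/tri- multipliers.
Assembling the pieces gives 4,10-diiodo-6-methyldecanal.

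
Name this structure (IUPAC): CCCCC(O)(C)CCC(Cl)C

2-chloro-5-methylnonan-5-ol

The longest carbon chain that includes the –OH group has 9 carbons, so the parent hydride is nonane.
The highest-priority functional group is an alcohol (–OH), so the name ends in -ol.
Number the chain so that the substituent locant set {2,5} is lower than {5,8} at the first point of difference.
With this numbering: the hydroxyl at C-5; a chloro group at C-2; a methyl group at C-5.
Substituent prefixes are cited in alphabetical order (multiplying prefixes like di-/tri- are ignored for ordering).
Putting it together: 2-chloro-5-methylnonan-5-ol.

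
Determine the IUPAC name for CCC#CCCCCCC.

The longest chain bearing the multiple bond is 10 carbons long (decane).
The chain contains a C≡C triple bond, so the unsaturation ending is -yne.
Number the chain so that numbering from this end puts the triple bond at C-3 rather than C-7.
This places the triple bond between C-3 and C-4.
Putting it together: dec-3-yne.

dec-3-yne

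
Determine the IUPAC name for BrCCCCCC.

The longest carbon chain is 6 atoms: the parent is hexane.
The numbering direction is chosen so that the substituent locant set {1} is lower than {6} at the first point of difference.
With this numbering: a bromo group at C-1.
The name is 1-bromohexane.

1-bromohexane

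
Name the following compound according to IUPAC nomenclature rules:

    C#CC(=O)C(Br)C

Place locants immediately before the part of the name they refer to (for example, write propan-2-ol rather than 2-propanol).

The longest carbon chain that includes the carbonyl and the multiple bond has 5 carbons, so the parent hydride is pentane.
The principal characteristic group is a ketone (C=O on an internal carbon), named with the suffix -one.
A C≡C triple bond in the chain gives the infix -yne-.
Number the chain so that numbering from this end puts the triple bond at C-1 rather than C-4.
This places the carbonyl at C-3; the triple bond between C-1 and C-2; a bromo group at C-4.
Assembling the pieces gives 4-bromopent-1-yn-3-one.

4-bromopent-1-yn-3-one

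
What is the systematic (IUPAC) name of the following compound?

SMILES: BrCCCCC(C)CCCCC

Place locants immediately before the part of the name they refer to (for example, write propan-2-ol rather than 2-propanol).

1-bromo-5-methyldecane

The longest carbon chain is 10 atoms: the parent is decane.
Choose the numbering such that the substituent locant set {1,5} is lower than {6,10} at the first point of difference.
With this numbering: a bromo group at C-1; a methyl group at C-5.
The substituents are ordered alphabetically, ignoring any di-/tri- multipliers.
The name is 1-bromo-5-methyldecane.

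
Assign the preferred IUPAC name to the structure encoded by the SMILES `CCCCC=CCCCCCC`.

The longest chain bearing the multiple bond is 12 carbons long (dodecane).
The chain contains a C=C double bond, so the unsaturation ending is -ene.
The numbering direction is chosen so that numbering from this end puts the double bond at C-5 rather than C-7.
That gives the double bond between C-5 and C-6.
Assembling the pieces gives dodec-5-ene.

dodec-5-ene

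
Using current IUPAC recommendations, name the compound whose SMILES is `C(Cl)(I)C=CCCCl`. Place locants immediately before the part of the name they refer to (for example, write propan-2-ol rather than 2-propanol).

The longest chain bearing the multiple bond is 5 carbons long (pentane).
The chain contains a C=C double bond, so the unsaturation ending is -ene.
The numbering direction is chosen so that numbering from this end puts the double bond at C-2 rather than C-3.
With this numbering: the double bond between C-2 and C-3; chloro groups at C-1 and C-5; an iodo group at C-1.
Substituent prefixes are cited in alphabetical order (multiplying prefixes like di-/tri- are ignored for ordering).
The name is 1,5-dichloro-1-iodopent-2-ene.

1,5-dichloro-1-iodopent-2-ene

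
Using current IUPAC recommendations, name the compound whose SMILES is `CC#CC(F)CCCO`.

4-fluorohept-5-yn-1-ol

Counting along the main chain through the –OH group and the multiple bond gives 7 carbons: the parent is heptane.
The principal characteristic group is an alcohol (–OH), named with the suffix -ol.
The chain contains a C≡C triple bond, so the unsaturation ending is -yne.
Choose the numbering such that numbering from this end puts the hydroxyl group at C-1 rather than C-7.
This places the hydroxyl at C-1; the triple bond between C-5 and C-6; a fluoro group at C-4.
The name is 4-fluorohept-5-yn-1-ol.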